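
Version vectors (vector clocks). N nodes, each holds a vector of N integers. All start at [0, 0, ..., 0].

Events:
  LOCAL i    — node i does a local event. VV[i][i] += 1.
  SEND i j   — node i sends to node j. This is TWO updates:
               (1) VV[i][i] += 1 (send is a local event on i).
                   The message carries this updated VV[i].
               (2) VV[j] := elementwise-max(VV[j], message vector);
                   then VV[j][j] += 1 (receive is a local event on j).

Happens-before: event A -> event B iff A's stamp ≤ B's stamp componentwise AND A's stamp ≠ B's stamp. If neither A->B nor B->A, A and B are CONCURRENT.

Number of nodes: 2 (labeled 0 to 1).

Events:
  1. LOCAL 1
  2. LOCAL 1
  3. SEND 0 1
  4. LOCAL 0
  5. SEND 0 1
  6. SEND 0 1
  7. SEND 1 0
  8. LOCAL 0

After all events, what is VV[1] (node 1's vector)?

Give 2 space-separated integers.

Answer: 4 6

Derivation:
Initial: VV[0]=[0, 0]
Initial: VV[1]=[0, 0]
Event 1: LOCAL 1: VV[1][1]++ -> VV[1]=[0, 1]
Event 2: LOCAL 1: VV[1][1]++ -> VV[1]=[0, 2]
Event 3: SEND 0->1: VV[0][0]++ -> VV[0]=[1, 0], msg_vec=[1, 0]; VV[1]=max(VV[1],msg_vec) then VV[1][1]++ -> VV[1]=[1, 3]
Event 4: LOCAL 0: VV[0][0]++ -> VV[0]=[2, 0]
Event 5: SEND 0->1: VV[0][0]++ -> VV[0]=[3, 0], msg_vec=[3, 0]; VV[1]=max(VV[1],msg_vec) then VV[1][1]++ -> VV[1]=[3, 4]
Event 6: SEND 0->1: VV[0][0]++ -> VV[0]=[4, 0], msg_vec=[4, 0]; VV[1]=max(VV[1],msg_vec) then VV[1][1]++ -> VV[1]=[4, 5]
Event 7: SEND 1->0: VV[1][1]++ -> VV[1]=[4, 6], msg_vec=[4, 6]; VV[0]=max(VV[0],msg_vec) then VV[0][0]++ -> VV[0]=[5, 6]
Event 8: LOCAL 0: VV[0][0]++ -> VV[0]=[6, 6]
Final vectors: VV[0]=[6, 6]; VV[1]=[4, 6]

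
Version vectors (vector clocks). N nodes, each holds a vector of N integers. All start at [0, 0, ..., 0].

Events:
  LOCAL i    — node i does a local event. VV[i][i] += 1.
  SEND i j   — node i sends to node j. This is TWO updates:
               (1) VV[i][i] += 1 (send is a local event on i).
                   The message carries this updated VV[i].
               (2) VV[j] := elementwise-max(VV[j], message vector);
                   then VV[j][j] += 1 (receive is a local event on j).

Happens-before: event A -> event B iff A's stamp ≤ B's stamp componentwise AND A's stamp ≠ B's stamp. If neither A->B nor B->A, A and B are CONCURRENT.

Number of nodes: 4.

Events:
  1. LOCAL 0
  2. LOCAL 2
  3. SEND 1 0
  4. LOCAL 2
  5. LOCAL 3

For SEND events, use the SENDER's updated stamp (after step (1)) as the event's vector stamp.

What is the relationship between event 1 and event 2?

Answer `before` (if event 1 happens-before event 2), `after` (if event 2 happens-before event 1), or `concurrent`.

Initial: VV[0]=[0, 0, 0, 0]
Initial: VV[1]=[0, 0, 0, 0]
Initial: VV[2]=[0, 0, 0, 0]
Initial: VV[3]=[0, 0, 0, 0]
Event 1: LOCAL 0: VV[0][0]++ -> VV[0]=[1, 0, 0, 0]
Event 2: LOCAL 2: VV[2][2]++ -> VV[2]=[0, 0, 1, 0]
Event 3: SEND 1->0: VV[1][1]++ -> VV[1]=[0, 1, 0, 0], msg_vec=[0, 1, 0, 0]; VV[0]=max(VV[0],msg_vec) then VV[0][0]++ -> VV[0]=[2, 1, 0, 0]
Event 4: LOCAL 2: VV[2][2]++ -> VV[2]=[0, 0, 2, 0]
Event 5: LOCAL 3: VV[3][3]++ -> VV[3]=[0, 0, 0, 1]
Event 1 stamp: [1, 0, 0, 0]
Event 2 stamp: [0, 0, 1, 0]
[1, 0, 0, 0] <= [0, 0, 1, 0]? False
[0, 0, 1, 0] <= [1, 0, 0, 0]? False
Relation: concurrent

Answer: concurrent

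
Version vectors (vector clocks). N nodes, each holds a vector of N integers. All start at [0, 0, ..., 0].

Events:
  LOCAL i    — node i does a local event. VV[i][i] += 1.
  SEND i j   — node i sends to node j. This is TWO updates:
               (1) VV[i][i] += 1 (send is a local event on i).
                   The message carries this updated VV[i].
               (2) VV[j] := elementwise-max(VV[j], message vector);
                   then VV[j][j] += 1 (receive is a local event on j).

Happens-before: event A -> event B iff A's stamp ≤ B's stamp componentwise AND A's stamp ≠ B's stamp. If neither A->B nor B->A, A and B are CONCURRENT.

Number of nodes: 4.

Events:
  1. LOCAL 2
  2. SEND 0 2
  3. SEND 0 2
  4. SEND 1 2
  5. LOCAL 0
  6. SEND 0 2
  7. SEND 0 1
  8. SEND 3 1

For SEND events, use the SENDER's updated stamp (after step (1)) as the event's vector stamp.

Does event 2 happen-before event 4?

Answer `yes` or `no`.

Answer: no

Derivation:
Initial: VV[0]=[0, 0, 0, 0]
Initial: VV[1]=[0, 0, 0, 0]
Initial: VV[2]=[0, 0, 0, 0]
Initial: VV[3]=[0, 0, 0, 0]
Event 1: LOCAL 2: VV[2][2]++ -> VV[2]=[0, 0, 1, 0]
Event 2: SEND 0->2: VV[0][0]++ -> VV[0]=[1, 0, 0, 0], msg_vec=[1, 0, 0, 0]; VV[2]=max(VV[2],msg_vec) then VV[2][2]++ -> VV[2]=[1, 0, 2, 0]
Event 3: SEND 0->2: VV[0][0]++ -> VV[0]=[2, 0, 0, 0], msg_vec=[2, 0, 0, 0]; VV[2]=max(VV[2],msg_vec) then VV[2][2]++ -> VV[2]=[2, 0, 3, 0]
Event 4: SEND 1->2: VV[1][1]++ -> VV[1]=[0, 1, 0, 0], msg_vec=[0, 1, 0, 0]; VV[2]=max(VV[2],msg_vec) then VV[2][2]++ -> VV[2]=[2, 1, 4, 0]
Event 5: LOCAL 0: VV[0][0]++ -> VV[0]=[3, 0, 0, 0]
Event 6: SEND 0->2: VV[0][0]++ -> VV[0]=[4, 0, 0, 0], msg_vec=[4, 0, 0, 0]; VV[2]=max(VV[2],msg_vec) then VV[2][2]++ -> VV[2]=[4, 1, 5, 0]
Event 7: SEND 0->1: VV[0][0]++ -> VV[0]=[5, 0, 0, 0], msg_vec=[5, 0, 0, 0]; VV[1]=max(VV[1],msg_vec) then VV[1][1]++ -> VV[1]=[5, 2, 0, 0]
Event 8: SEND 3->1: VV[3][3]++ -> VV[3]=[0, 0, 0, 1], msg_vec=[0, 0, 0, 1]; VV[1]=max(VV[1],msg_vec) then VV[1][1]++ -> VV[1]=[5, 3, 0, 1]
Event 2 stamp: [1, 0, 0, 0]
Event 4 stamp: [0, 1, 0, 0]
[1, 0, 0, 0] <= [0, 1, 0, 0]? False. Equal? False. Happens-before: False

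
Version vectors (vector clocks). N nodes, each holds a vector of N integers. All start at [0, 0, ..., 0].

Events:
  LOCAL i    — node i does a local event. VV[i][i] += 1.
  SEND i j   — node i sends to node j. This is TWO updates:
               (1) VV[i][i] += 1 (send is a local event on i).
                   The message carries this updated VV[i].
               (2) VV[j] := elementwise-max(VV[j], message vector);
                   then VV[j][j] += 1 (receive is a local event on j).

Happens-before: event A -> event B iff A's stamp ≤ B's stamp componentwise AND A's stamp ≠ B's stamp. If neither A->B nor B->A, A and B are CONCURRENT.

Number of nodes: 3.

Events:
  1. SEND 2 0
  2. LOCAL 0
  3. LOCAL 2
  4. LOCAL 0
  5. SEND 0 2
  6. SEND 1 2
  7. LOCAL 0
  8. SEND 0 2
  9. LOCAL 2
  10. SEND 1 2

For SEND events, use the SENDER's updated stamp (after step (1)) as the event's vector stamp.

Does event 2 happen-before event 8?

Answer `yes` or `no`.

Answer: yes

Derivation:
Initial: VV[0]=[0, 0, 0]
Initial: VV[1]=[0, 0, 0]
Initial: VV[2]=[0, 0, 0]
Event 1: SEND 2->0: VV[2][2]++ -> VV[2]=[0, 0, 1], msg_vec=[0, 0, 1]; VV[0]=max(VV[0],msg_vec) then VV[0][0]++ -> VV[0]=[1, 0, 1]
Event 2: LOCAL 0: VV[0][0]++ -> VV[0]=[2, 0, 1]
Event 3: LOCAL 2: VV[2][2]++ -> VV[2]=[0, 0, 2]
Event 4: LOCAL 0: VV[0][0]++ -> VV[0]=[3, 0, 1]
Event 5: SEND 0->2: VV[0][0]++ -> VV[0]=[4, 0, 1], msg_vec=[4, 0, 1]; VV[2]=max(VV[2],msg_vec) then VV[2][2]++ -> VV[2]=[4, 0, 3]
Event 6: SEND 1->2: VV[1][1]++ -> VV[1]=[0, 1, 0], msg_vec=[0, 1, 0]; VV[2]=max(VV[2],msg_vec) then VV[2][2]++ -> VV[2]=[4, 1, 4]
Event 7: LOCAL 0: VV[0][0]++ -> VV[0]=[5, 0, 1]
Event 8: SEND 0->2: VV[0][0]++ -> VV[0]=[6, 0, 1], msg_vec=[6, 0, 1]; VV[2]=max(VV[2],msg_vec) then VV[2][2]++ -> VV[2]=[6, 1, 5]
Event 9: LOCAL 2: VV[2][2]++ -> VV[2]=[6, 1, 6]
Event 10: SEND 1->2: VV[1][1]++ -> VV[1]=[0, 2, 0], msg_vec=[0, 2, 0]; VV[2]=max(VV[2],msg_vec) then VV[2][2]++ -> VV[2]=[6, 2, 7]
Event 2 stamp: [2, 0, 1]
Event 8 stamp: [6, 0, 1]
[2, 0, 1] <= [6, 0, 1]? True. Equal? False. Happens-before: True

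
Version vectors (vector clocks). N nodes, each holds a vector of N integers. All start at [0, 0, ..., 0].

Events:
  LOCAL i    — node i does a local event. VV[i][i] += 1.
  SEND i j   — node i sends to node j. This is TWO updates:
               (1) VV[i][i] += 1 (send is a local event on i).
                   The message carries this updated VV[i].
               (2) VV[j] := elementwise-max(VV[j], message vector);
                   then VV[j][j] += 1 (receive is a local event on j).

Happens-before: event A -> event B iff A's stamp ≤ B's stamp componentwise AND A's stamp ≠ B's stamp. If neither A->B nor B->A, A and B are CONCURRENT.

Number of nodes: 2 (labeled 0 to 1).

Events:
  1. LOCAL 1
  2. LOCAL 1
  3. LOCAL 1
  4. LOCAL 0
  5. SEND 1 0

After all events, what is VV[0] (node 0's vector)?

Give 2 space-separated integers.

Initial: VV[0]=[0, 0]
Initial: VV[1]=[0, 0]
Event 1: LOCAL 1: VV[1][1]++ -> VV[1]=[0, 1]
Event 2: LOCAL 1: VV[1][1]++ -> VV[1]=[0, 2]
Event 3: LOCAL 1: VV[1][1]++ -> VV[1]=[0, 3]
Event 4: LOCAL 0: VV[0][0]++ -> VV[0]=[1, 0]
Event 5: SEND 1->0: VV[1][1]++ -> VV[1]=[0, 4], msg_vec=[0, 4]; VV[0]=max(VV[0],msg_vec) then VV[0][0]++ -> VV[0]=[2, 4]
Final vectors: VV[0]=[2, 4]; VV[1]=[0, 4]

Answer: 2 4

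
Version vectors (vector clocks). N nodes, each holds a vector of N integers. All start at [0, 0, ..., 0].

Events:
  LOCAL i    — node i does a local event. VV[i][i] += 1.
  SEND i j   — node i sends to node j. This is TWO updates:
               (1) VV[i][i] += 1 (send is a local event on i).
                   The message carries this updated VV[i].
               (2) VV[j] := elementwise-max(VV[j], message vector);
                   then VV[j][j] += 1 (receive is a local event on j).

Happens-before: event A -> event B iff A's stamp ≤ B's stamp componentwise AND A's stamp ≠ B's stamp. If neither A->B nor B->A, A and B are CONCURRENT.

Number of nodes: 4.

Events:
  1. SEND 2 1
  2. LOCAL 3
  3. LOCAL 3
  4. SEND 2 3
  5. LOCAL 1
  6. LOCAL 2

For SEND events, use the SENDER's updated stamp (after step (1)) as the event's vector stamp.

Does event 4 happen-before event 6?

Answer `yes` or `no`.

Answer: yes

Derivation:
Initial: VV[0]=[0, 0, 0, 0]
Initial: VV[1]=[0, 0, 0, 0]
Initial: VV[2]=[0, 0, 0, 0]
Initial: VV[3]=[0, 0, 0, 0]
Event 1: SEND 2->1: VV[2][2]++ -> VV[2]=[0, 0, 1, 0], msg_vec=[0, 0, 1, 0]; VV[1]=max(VV[1],msg_vec) then VV[1][1]++ -> VV[1]=[0, 1, 1, 0]
Event 2: LOCAL 3: VV[3][3]++ -> VV[3]=[0, 0, 0, 1]
Event 3: LOCAL 3: VV[3][3]++ -> VV[3]=[0, 0, 0, 2]
Event 4: SEND 2->3: VV[2][2]++ -> VV[2]=[0, 0, 2, 0], msg_vec=[0, 0, 2, 0]; VV[3]=max(VV[3],msg_vec) then VV[3][3]++ -> VV[3]=[0, 0, 2, 3]
Event 5: LOCAL 1: VV[1][1]++ -> VV[1]=[0, 2, 1, 0]
Event 6: LOCAL 2: VV[2][2]++ -> VV[2]=[0, 0, 3, 0]
Event 4 stamp: [0, 0, 2, 0]
Event 6 stamp: [0, 0, 3, 0]
[0, 0, 2, 0] <= [0, 0, 3, 0]? True. Equal? False. Happens-before: True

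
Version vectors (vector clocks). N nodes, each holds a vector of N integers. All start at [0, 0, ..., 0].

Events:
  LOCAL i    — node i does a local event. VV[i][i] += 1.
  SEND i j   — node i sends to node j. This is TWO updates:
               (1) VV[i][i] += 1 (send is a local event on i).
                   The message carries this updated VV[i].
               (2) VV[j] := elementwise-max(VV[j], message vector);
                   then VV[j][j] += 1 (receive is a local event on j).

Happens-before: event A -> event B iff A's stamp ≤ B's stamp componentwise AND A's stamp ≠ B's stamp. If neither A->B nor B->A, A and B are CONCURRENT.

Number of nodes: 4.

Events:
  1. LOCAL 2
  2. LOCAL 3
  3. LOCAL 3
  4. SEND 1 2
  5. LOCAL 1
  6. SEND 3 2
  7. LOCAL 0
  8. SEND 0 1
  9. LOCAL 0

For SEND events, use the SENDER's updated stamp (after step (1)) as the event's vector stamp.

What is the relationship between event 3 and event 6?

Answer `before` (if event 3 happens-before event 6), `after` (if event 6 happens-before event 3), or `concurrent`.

Answer: before

Derivation:
Initial: VV[0]=[0, 0, 0, 0]
Initial: VV[1]=[0, 0, 0, 0]
Initial: VV[2]=[0, 0, 0, 0]
Initial: VV[3]=[0, 0, 0, 0]
Event 1: LOCAL 2: VV[2][2]++ -> VV[2]=[0, 0, 1, 0]
Event 2: LOCAL 3: VV[3][3]++ -> VV[3]=[0, 0, 0, 1]
Event 3: LOCAL 3: VV[3][3]++ -> VV[3]=[0, 0, 0, 2]
Event 4: SEND 1->2: VV[1][1]++ -> VV[1]=[0, 1, 0, 0], msg_vec=[0, 1, 0, 0]; VV[2]=max(VV[2],msg_vec) then VV[2][2]++ -> VV[2]=[0, 1, 2, 0]
Event 5: LOCAL 1: VV[1][1]++ -> VV[1]=[0, 2, 0, 0]
Event 6: SEND 3->2: VV[3][3]++ -> VV[3]=[0, 0, 0, 3], msg_vec=[0, 0, 0, 3]; VV[2]=max(VV[2],msg_vec) then VV[2][2]++ -> VV[2]=[0, 1, 3, 3]
Event 7: LOCAL 0: VV[0][0]++ -> VV[0]=[1, 0, 0, 0]
Event 8: SEND 0->1: VV[0][0]++ -> VV[0]=[2, 0, 0, 0], msg_vec=[2, 0, 0, 0]; VV[1]=max(VV[1],msg_vec) then VV[1][1]++ -> VV[1]=[2, 3, 0, 0]
Event 9: LOCAL 0: VV[0][0]++ -> VV[0]=[3, 0, 0, 0]
Event 3 stamp: [0, 0, 0, 2]
Event 6 stamp: [0, 0, 0, 3]
[0, 0, 0, 2] <= [0, 0, 0, 3]? True
[0, 0, 0, 3] <= [0, 0, 0, 2]? False
Relation: before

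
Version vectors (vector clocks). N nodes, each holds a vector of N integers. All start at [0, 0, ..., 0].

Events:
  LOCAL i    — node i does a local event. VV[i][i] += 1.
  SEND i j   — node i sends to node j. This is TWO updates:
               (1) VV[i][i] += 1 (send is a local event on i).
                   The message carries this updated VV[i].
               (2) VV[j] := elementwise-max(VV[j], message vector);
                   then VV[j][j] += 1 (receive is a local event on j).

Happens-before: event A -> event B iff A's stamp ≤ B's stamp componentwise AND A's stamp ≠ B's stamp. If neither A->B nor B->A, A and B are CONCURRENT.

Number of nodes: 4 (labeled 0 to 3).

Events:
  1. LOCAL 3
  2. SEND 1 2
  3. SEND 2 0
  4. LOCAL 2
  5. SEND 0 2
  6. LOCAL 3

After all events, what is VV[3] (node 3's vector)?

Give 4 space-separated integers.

Answer: 0 0 0 2

Derivation:
Initial: VV[0]=[0, 0, 0, 0]
Initial: VV[1]=[0, 0, 0, 0]
Initial: VV[2]=[0, 0, 0, 0]
Initial: VV[3]=[0, 0, 0, 0]
Event 1: LOCAL 3: VV[3][3]++ -> VV[3]=[0, 0, 0, 1]
Event 2: SEND 1->2: VV[1][1]++ -> VV[1]=[0, 1, 0, 0], msg_vec=[0, 1, 0, 0]; VV[2]=max(VV[2],msg_vec) then VV[2][2]++ -> VV[2]=[0, 1, 1, 0]
Event 3: SEND 2->0: VV[2][2]++ -> VV[2]=[0, 1, 2, 0], msg_vec=[0, 1, 2, 0]; VV[0]=max(VV[0],msg_vec) then VV[0][0]++ -> VV[0]=[1, 1, 2, 0]
Event 4: LOCAL 2: VV[2][2]++ -> VV[2]=[0, 1, 3, 0]
Event 5: SEND 0->2: VV[0][0]++ -> VV[0]=[2, 1, 2, 0], msg_vec=[2, 1, 2, 0]; VV[2]=max(VV[2],msg_vec) then VV[2][2]++ -> VV[2]=[2, 1, 4, 0]
Event 6: LOCAL 3: VV[3][3]++ -> VV[3]=[0, 0, 0, 2]
Final vectors: VV[0]=[2, 1, 2, 0]; VV[1]=[0, 1, 0, 0]; VV[2]=[2, 1, 4, 0]; VV[3]=[0, 0, 0, 2]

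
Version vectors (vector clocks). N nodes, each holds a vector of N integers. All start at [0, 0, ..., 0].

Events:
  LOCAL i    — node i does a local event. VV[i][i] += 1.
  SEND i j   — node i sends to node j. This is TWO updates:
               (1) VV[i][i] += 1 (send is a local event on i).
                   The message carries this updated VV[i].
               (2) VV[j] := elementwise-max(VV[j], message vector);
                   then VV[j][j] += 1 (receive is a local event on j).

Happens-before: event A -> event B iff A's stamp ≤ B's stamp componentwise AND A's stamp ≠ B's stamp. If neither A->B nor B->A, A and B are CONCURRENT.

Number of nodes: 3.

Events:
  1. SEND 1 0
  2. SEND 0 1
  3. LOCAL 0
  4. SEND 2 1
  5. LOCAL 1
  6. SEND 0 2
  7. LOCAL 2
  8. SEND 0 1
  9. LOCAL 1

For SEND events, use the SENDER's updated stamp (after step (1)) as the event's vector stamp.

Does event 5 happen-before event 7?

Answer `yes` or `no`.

Initial: VV[0]=[0, 0, 0]
Initial: VV[1]=[0, 0, 0]
Initial: VV[2]=[0, 0, 0]
Event 1: SEND 1->0: VV[1][1]++ -> VV[1]=[0, 1, 0], msg_vec=[0, 1, 0]; VV[0]=max(VV[0],msg_vec) then VV[0][0]++ -> VV[0]=[1, 1, 0]
Event 2: SEND 0->1: VV[0][0]++ -> VV[0]=[2, 1, 0], msg_vec=[2, 1, 0]; VV[1]=max(VV[1],msg_vec) then VV[1][1]++ -> VV[1]=[2, 2, 0]
Event 3: LOCAL 0: VV[0][0]++ -> VV[0]=[3, 1, 0]
Event 4: SEND 2->1: VV[2][2]++ -> VV[2]=[0, 0, 1], msg_vec=[0, 0, 1]; VV[1]=max(VV[1],msg_vec) then VV[1][1]++ -> VV[1]=[2, 3, 1]
Event 5: LOCAL 1: VV[1][1]++ -> VV[1]=[2, 4, 1]
Event 6: SEND 0->2: VV[0][0]++ -> VV[0]=[4, 1, 0], msg_vec=[4, 1, 0]; VV[2]=max(VV[2],msg_vec) then VV[2][2]++ -> VV[2]=[4, 1, 2]
Event 7: LOCAL 2: VV[2][2]++ -> VV[2]=[4, 1, 3]
Event 8: SEND 0->1: VV[0][0]++ -> VV[0]=[5, 1, 0], msg_vec=[5, 1, 0]; VV[1]=max(VV[1],msg_vec) then VV[1][1]++ -> VV[1]=[5, 5, 1]
Event 9: LOCAL 1: VV[1][1]++ -> VV[1]=[5, 6, 1]
Event 5 stamp: [2, 4, 1]
Event 7 stamp: [4, 1, 3]
[2, 4, 1] <= [4, 1, 3]? False. Equal? False. Happens-before: False

Answer: no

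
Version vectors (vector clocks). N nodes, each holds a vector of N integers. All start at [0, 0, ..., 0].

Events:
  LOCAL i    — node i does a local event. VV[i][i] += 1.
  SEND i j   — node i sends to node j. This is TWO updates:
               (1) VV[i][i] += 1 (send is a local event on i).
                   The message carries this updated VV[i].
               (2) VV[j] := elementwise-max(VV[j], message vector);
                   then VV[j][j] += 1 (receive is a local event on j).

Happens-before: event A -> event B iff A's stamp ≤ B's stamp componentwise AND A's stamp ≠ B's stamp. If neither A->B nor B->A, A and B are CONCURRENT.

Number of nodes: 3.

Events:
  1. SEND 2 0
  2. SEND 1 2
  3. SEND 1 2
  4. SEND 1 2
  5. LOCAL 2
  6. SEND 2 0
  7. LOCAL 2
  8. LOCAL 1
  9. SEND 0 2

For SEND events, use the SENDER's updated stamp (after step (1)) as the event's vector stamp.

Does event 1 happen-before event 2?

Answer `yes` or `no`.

Initial: VV[0]=[0, 0, 0]
Initial: VV[1]=[0, 0, 0]
Initial: VV[2]=[0, 0, 0]
Event 1: SEND 2->0: VV[2][2]++ -> VV[2]=[0, 0, 1], msg_vec=[0, 0, 1]; VV[0]=max(VV[0],msg_vec) then VV[0][0]++ -> VV[0]=[1, 0, 1]
Event 2: SEND 1->2: VV[1][1]++ -> VV[1]=[0, 1, 0], msg_vec=[0, 1, 0]; VV[2]=max(VV[2],msg_vec) then VV[2][2]++ -> VV[2]=[0, 1, 2]
Event 3: SEND 1->2: VV[1][1]++ -> VV[1]=[0, 2, 0], msg_vec=[0, 2, 0]; VV[2]=max(VV[2],msg_vec) then VV[2][2]++ -> VV[2]=[0, 2, 3]
Event 4: SEND 1->2: VV[1][1]++ -> VV[1]=[0, 3, 0], msg_vec=[0, 3, 0]; VV[2]=max(VV[2],msg_vec) then VV[2][2]++ -> VV[2]=[0, 3, 4]
Event 5: LOCAL 2: VV[2][2]++ -> VV[2]=[0, 3, 5]
Event 6: SEND 2->0: VV[2][2]++ -> VV[2]=[0, 3, 6], msg_vec=[0, 3, 6]; VV[0]=max(VV[0],msg_vec) then VV[0][0]++ -> VV[0]=[2, 3, 6]
Event 7: LOCAL 2: VV[2][2]++ -> VV[2]=[0, 3, 7]
Event 8: LOCAL 1: VV[1][1]++ -> VV[1]=[0, 4, 0]
Event 9: SEND 0->2: VV[0][0]++ -> VV[0]=[3, 3, 6], msg_vec=[3, 3, 6]; VV[2]=max(VV[2],msg_vec) then VV[2][2]++ -> VV[2]=[3, 3, 8]
Event 1 stamp: [0, 0, 1]
Event 2 stamp: [0, 1, 0]
[0, 0, 1] <= [0, 1, 0]? False. Equal? False. Happens-before: False

Answer: no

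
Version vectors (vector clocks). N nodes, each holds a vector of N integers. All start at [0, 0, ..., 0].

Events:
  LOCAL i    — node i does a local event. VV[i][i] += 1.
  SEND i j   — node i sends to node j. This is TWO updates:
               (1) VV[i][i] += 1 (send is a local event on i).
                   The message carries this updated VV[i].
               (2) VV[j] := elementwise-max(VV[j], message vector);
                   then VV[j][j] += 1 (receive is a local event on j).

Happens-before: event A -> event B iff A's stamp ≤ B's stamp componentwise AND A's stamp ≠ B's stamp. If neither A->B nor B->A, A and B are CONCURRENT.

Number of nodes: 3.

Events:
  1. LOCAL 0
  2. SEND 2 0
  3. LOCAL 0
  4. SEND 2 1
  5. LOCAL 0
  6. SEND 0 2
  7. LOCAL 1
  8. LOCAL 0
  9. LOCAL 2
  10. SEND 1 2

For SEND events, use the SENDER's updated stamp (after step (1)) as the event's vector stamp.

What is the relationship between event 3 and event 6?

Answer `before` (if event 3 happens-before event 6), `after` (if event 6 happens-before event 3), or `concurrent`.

Answer: before

Derivation:
Initial: VV[0]=[0, 0, 0]
Initial: VV[1]=[0, 0, 0]
Initial: VV[2]=[0, 0, 0]
Event 1: LOCAL 0: VV[0][0]++ -> VV[0]=[1, 0, 0]
Event 2: SEND 2->0: VV[2][2]++ -> VV[2]=[0, 0, 1], msg_vec=[0, 0, 1]; VV[0]=max(VV[0],msg_vec) then VV[0][0]++ -> VV[0]=[2, 0, 1]
Event 3: LOCAL 0: VV[0][0]++ -> VV[0]=[3, 0, 1]
Event 4: SEND 2->1: VV[2][2]++ -> VV[2]=[0, 0, 2], msg_vec=[0, 0, 2]; VV[1]=max(VV[1],msg_vec) then VV[1][1]++ -> VV[1]=[0, 1, 2]
Event 5: LOCAL 0: VV[0][0]++ -> VV[0]=[4, 0, 1]
Event 6: SEND 0->2: VV[0][0]++ -> VV[0]=[5, 0, 1], msg_vec=[5, 0, 1]; VV[2]=max(VV[2],msg_vec) then VV[2][2]++ -> VV[2]=[5, 0, 3]
Event 7: LOCAL 1: VV[1][1]++ -> VV[1]=[0, 2, 2]
Event 8: LOCAL 0: VV[0][0]++ -> VV[0]=[6, 0, 1]
Event 9: LOCAL 2: VV[2][2]++ -> VV[2]=[5, 0, 4]
Event 10: SEND 1->2: VV[1][1]++ -> VV[1]=[0, 3, 2], msg_vec=[0, 3, 2]; VV[2]=max(VV[2],msg_vec) then VV[2][2]++ -> VV[2]=[5, 3, 5]
Event 3 stamp: [3, 0, 1]
Event 6 stamp: [5, 0, 1]
[3, 0, 1] <= [5, 0, 1]? True
[5, 0, 1] <= [3, 0, 1]? False
Relation: before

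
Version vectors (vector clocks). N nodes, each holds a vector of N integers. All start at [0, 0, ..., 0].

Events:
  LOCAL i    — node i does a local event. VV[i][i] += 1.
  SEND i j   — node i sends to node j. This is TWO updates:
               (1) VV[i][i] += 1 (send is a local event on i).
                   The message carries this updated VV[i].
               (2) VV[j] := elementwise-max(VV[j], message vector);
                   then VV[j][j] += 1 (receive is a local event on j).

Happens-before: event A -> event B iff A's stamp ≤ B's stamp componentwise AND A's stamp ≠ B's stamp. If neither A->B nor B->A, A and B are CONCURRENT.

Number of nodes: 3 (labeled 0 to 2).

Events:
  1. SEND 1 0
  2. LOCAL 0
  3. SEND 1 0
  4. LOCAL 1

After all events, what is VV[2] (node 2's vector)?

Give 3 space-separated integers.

Answer: 0 0 0

Derivation:
Initial: VV[0]=[0, 0, 0]
Initial: VV[1]=[0, 0, 0]
Initial: VV[2]=[0, 0, 0]
Event 1: SEND 1->0: VV[1][1]++ -> VV[1]=[0, 1, 0], msg_vec=[0, 1, 0]; VV[0]=max(VV[0],msg_vec) then VV[0][0]++ -> VV[0]=[1, 1, 0]
Event 2: LOCAL 0: VV[0][0]++ -> VV[0]=[2, 1, 0]
Event 3: SEND 1->0: VV[1][1]++ -> VV[1]=[0, 2, 0], msg_vec=[0, 2, 0]; VV[0]=max(VV[0],msg_vec) then VV[0][0]++ -> VV[0]=[3, 2, 0]
Event 4: LOCAL 1: VV[1][1]++ -> VV[1]=[0, 3, 0]
Final vectors: VV[0]=[3, 2, 0]; VV[1]=[0, 3, 0]; VV[2]=[0, 0, 0]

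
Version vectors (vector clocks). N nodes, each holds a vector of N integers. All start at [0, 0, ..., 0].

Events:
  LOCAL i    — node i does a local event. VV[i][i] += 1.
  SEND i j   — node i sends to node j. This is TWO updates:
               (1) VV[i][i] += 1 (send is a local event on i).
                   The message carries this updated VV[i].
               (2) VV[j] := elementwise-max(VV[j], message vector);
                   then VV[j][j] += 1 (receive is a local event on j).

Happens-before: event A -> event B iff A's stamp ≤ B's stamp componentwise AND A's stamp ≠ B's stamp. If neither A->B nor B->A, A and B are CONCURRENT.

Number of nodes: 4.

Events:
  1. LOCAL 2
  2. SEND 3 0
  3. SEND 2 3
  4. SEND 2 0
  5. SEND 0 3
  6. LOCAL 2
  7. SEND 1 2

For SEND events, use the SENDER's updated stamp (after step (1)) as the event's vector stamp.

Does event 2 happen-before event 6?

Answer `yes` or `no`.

Answer: no

Derivation:
Initial: VV[0]=[0, 0, 0, 0]
Initial: VV[1]=[0, 0, 0, 0]
Initial: VV[2]=[0, 0, 0, 0]
Initial: VV[3]=[0, 0, 0, 0]
Event 1: LOCAL 2: VV[2][2]++ -> VV[2]=[0, 0, 1, 0]
Event 2: SEND 3->0: VV[3][3]++ -> VV[3]=[0, 0, 0, 1], msg_vec=[0, 0, 0, 1]; VV[0]=max(VV[0],msg_vec) then VV[0][0]++ -> VV[0]=[1, 0, 0, 1]
Event 3: SEND 2->3: VV[2][2]++ -> VV[2]=[0, 0, 2, 0], msg_vec=[0, 0, 2, 0]; VV[3]=max(VV[3],msg_vec) then VV[3][3]++ -> VV[3]=[0, 0, 2, 2]
Event 4: SEND 2->0: VV[2][2]++ -> VV[2]=[0, 0, 3, 0], msg_vec=[0, 0, 3, 0]; VV[0]=max(VV[0],msg_vec) then VV[0][0]++ -> VV[0]=[2, 0, 3, 1]
Event 5: SEND 0->3: VV[0][0]++ -> VV[0]=[3, 0, 3, 1], msg_vec=[3, 0, 3, 1]; VV[3]=max(VV[3],msg_vec) then VV[3][3]++ -> VV[3]=[3, 0, 3, 3]
Event 6: LOCAL 2: VV[2][2]++ -> VV[2]=[0, 0, 4, 0]
Event 7: SEND 1->2: VV[1][1]++ -> VV[1]=[0, 1, 0, 0], msg_vec=[0, 1, 0, 0]; VV[2]=max(VV[2],msg_vec) then VV[2][2]++ -> VV[2]=[0, 1, 5, 0]
Event 2 stamp: [0, 0, 0, 1]
Event 6 stamp: [0, 0, 4, 0]
[0, 0, 0, 1] <= [0, 0, 4, 0]? False. Equal? False. Happens-before: False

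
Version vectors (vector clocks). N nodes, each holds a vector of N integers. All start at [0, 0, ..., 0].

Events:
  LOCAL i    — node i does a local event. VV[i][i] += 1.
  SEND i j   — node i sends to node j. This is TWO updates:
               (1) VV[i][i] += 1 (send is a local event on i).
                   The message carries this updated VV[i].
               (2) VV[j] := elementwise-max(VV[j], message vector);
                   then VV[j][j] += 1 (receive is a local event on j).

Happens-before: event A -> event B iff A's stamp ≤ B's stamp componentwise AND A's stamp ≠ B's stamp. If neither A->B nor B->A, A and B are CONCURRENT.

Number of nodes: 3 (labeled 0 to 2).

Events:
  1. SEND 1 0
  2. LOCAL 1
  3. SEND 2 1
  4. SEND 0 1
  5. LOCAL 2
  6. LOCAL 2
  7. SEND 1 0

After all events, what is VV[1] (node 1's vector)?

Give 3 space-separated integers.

Initial: VV[0]=[0, 0, 0]
Initial: VV[1]=[0, 0, 0]
Initial: VV[2]=[0, 0, 0]
Event 1: SEND 1->0: VV[1][1]++ -> VV[1]=[0, 1, 0], msg_vec=[0, 1, 0]; VV[0]=max(VV[0],msg_vec) then VV[0][0]++ -> VV[0]=[1, 1, 0]
Event 2: LOCAL 1: VV[1][1]++ -> VV[1]=[0, 2, 0]
Event 3: SEND 2->1: VV[2][2]++ -> VV[2]=[0, 0, 1], msg_vec=[0, 0, 1]; VV[1]=max(VV[1],msg_vec) then VV[1][1]++ -> VV[1]=[0, 3, 1]
Event 4: SEND 0->1: VV[0][0]++ -> VV[0]=[2, 1, 0], msg_vec=[2, 1, 0]; VV[1]=max(VV[1],msg_vec) then VV[1][1]++ -> VV[1]=[2, 4, 1]
Event 5: LOCAL 2: VV[2][2]++ -> VV[2]=[0, 0, 2]
Event 6: LOCAL 2: VV[2][2]++ -> VV[2]=[0, 0, 3]
Event 7: SEND 1->0: VV[1][1]++ -> VV[1]=[2, 5, 1], msg_vec=[2, 5, 1]; VV[0]=max(VV[0],msg_vec) then VV[0][0]++ -> VV[0]=[3, 5, 1]
Final vectors: VV[0]=[3, 5, 1]; VV[1]=[2, 5, 1]; VV[2]=[0, 0, 3]

Answer: 2 5 1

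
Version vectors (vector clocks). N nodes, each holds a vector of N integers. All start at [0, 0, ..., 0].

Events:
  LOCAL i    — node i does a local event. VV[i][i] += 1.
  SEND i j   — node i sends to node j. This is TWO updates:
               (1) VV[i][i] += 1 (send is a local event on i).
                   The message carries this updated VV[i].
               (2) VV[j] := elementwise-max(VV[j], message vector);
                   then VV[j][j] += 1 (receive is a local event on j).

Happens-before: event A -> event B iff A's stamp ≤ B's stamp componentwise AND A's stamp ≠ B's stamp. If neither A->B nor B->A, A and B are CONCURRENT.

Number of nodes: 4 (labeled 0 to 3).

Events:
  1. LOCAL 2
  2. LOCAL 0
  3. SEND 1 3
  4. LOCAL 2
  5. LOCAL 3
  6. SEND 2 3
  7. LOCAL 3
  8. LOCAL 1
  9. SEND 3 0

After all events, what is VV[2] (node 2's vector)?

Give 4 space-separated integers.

Answer: 0 0 3 0

Derivation:
Initial: VV[0]=[0, 0, 0, 0]
Initial: VV[1]=[0, 0, 0, 0]
Initial: VV[2]=[0, 0, 0, 0]
Initial: VV[3]=[0, 0, 0, 0]
Event 1: LOCAL 2: VV[2][2]++ -> VV[2]=[0, 0, 1, 0]
Event 2: LOCAL 0: VV[0][0]++ -> VV[0]=[1, 0, 0, 0]
Event 3: SEND 1->3: VV[1][1]++ -> VV[1]=[0, 1, 0, 0], msg_vec=[0, 1, 0, 0]; VV[3]=max(VV[3],msg_vec) then VV[3][3]++ -> VV[3]=[0, 1, 0, 1]
Event 4: LOCAL 2: VV[2][2]++ -> VV[2]=[0, 0, 2, 0]
Event 5: LOCAL 3: VV[3][3]++ -> VV[3]=[0, 1, 0, 2]
Event 6: SEND 2->3: VV[2][2]++ -> VV[2]=[0, 0, 3, 0], msg_vec=[0, 0, 3, 0]; VV[3]=max(VV[3],msg_vec) then VV[3][3]++ -> VV[3]=[0, 1, 3, 3]
Event 7: LOCAL 3: VV[3][3]++ -> VV[3]=[0, 1, 3, 4]
Event 8: LOCAL 1: VV[1][1]++ -> VV[1]=[0, 2, 0, 0]
Event 9: SEND 3->0: VV[3][3]++ -> VV[3]=[0, 1, 3, 5], msg_vec=[0, 1, 3, 5]; VV[0]=max(VV[0],msg_vec) then VV[0][0]++ -> VV[0]=[2, 1, 3, 5]
Final vectors: VV[0]=[2, 1, 3, 5]; VV[1]=[0, 2, 0, 0]; VV[2]=[0, 0, 3, 0]; VV[3]=[0, 1, 3, 5]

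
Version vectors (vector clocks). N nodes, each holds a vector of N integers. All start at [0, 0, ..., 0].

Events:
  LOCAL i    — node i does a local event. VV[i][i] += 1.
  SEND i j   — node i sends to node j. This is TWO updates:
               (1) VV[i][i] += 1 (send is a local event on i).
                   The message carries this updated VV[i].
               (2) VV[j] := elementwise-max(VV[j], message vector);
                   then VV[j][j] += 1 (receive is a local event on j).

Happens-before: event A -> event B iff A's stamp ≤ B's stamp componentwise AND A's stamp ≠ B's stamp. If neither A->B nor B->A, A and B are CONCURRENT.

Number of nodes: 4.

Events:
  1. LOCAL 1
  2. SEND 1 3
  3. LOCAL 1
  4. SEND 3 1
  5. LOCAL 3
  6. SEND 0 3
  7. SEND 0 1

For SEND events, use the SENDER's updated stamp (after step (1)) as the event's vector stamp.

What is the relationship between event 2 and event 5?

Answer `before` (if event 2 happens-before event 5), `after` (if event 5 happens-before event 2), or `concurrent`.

Answer: before

Derivation:
Initial: VV[0]=[0, 0, 0, 0]
Initial: VV[1]=[0, 0, 0, 0]
Initial: VV[2]=[0, 0, 0, 0]
Initial: VV[3]=[0, 0, 0, 0]
Event 1: LOCAL 1: VV[1][1]++ -> VV[1]=[0, 1, 0, 0]
Event 2: SEND 1->3: VV[1][1]++ -> VV[1]=[0, 2, 0, 0], msg_vec=[0, 2, 0, 0]; VV[3]=max(VV[3],msg_vec) then VV[3][3]++ -> VV[3]=[0, 2, 0, 1]
Event 3: LOCAL 1: VV[1][1]++ -> VV[1]=[0, 3, 0, 0]
Event 4: SEND 3->1: VV[3][3]++ -> VV[3]=[0, 2, 0, 2], msg_vec=[0, 2, 0, 2]; VV[1]=max(VV[1],msg_vec) then VV[1][1]++ -> VV[1]=[0, 4, 0, 2]
Event 5: LOCAL 3: VV[3][3]++ -> VV[3]=[0, 2, 0, 3]
Event 6: SEND 0->3: VV[0][0]++ -> VV[0]=[1, 0, 0, 0], msg_vec=[1, 0, 0, 0]; VV[3]=max(VV[3],msg_vec) then VV[3][3]++ -> VV[3]=[1, 2, 0, 4]
Event 7: SEND 0->1: VV[0][0]++ -> VV[0]=[2, 0, 0, 0], msg_vec=[2, 0, 0, 0]; VV[1]=max(VV[1],msg_vec) then VV[1][1]++ -> VV[1]=[2, 5, 0, 2]
Event 2 stamp: [0, 2, 0, 0]
Event 5 stamp: [0, 2, 0, 3]
[0, 2, 0, 0] <= [0, 2, 0, 3]? True
[0, 2, 0, 3] <= [0, 2, 0, 0]? False
Relation: before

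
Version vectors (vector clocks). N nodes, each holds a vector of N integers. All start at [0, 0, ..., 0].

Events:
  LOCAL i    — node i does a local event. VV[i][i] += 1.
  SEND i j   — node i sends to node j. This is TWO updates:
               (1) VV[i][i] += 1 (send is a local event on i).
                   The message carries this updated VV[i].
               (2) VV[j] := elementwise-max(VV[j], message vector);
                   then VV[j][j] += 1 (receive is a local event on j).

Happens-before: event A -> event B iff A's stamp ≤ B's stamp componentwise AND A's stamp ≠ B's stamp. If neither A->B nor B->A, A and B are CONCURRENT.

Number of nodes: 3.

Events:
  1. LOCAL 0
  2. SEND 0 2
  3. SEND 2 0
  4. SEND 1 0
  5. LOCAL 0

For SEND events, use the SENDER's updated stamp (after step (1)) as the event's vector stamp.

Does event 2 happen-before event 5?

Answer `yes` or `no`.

Answer: yes

Derivation:
Initial: VV[0]=[0, 0, 0]
Initial: VV[1]=[0, 0, 0]
Initial: VV[2]=[0, 0, 0]
Event 1: LOCAL 0: VV[0][0]++ -> VV[0]=[1, 0, 0]
Event 2: SEND 0->2: VV[0][0]++ -> VV[0]=[2, 0, 0], msg_vec=[2, 0, 0]; VV[2]=max(VV[2],msg_vec) then VV[2][2]++ -> VV[2]=[2, 0, 1]
Event 3: SEND 2->0: VV[2][2]++ -> VV[2]=[2, 0, 2], msg_vec=[2, 0, 2]; VV[0]=max(VV[0],msg_vec) then VV[0][0]++ -> VV[0]=[3, 0, 2]
Event 4: SEND 1->0: VV[1][1]++ -> VV[1]=[0, 1, 0], msg_vec=[0, 1, 0]; VV[0]=max(VV[0],msg_vec) then VV[0][0]++ -> VV[0]=[4, 1, 2]
Event 5: LOCAL 0: VV[0][0]++ -> VV[0]=[5, 1, 2]
Event 2 stamp: [2, 0, 0]
Event 5 stamp: [5, 1, 2]
[2, 0, 0] <= [5, 1, 2]? True. Equal? False. Happens-before: True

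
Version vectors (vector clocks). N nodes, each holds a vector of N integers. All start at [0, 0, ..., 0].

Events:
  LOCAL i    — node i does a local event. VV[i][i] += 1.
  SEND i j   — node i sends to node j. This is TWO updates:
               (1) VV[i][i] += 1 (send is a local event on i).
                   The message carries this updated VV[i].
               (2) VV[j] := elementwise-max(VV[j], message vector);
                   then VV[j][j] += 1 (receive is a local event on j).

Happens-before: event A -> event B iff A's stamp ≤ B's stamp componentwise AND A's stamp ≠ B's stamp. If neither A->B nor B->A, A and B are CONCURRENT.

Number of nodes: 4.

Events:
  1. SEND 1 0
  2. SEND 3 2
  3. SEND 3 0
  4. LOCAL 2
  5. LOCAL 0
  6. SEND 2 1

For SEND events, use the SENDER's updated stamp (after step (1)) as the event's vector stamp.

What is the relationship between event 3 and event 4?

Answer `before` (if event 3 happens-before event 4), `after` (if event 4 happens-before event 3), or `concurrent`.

Answer: concurrent

Derivation:
Initial: VV[0]=[0, 0, 0, 0]
Initial: VV[1]=[0, 0, 0, 0]
Initial: VV[2]=[0, 0, 0, 0]
Initial: VV[3]=[0, 0, 0, 0]
Event 1: SEND 1->0: VV[1][1]++ -> VV[1]=[0, 1, 0, 0], msg_vec=[0, 1, 0, 0]; VV[0]=max(VV[0],msg_vec) then VV[0][0]++ -> VV[0]=[1, 1, 0, 0]
Event 2: SEND 3->2: VV[3][3]++ -> VV[3]=[0, 0, 0, 1], msg_vec=[0, 0, 0, 1]; VV[2]=max(VV[2],msg_vec) then VV[2][2]++ -> VV[2]=[0, 0, 1, 1]
Event 3: SEND 3->0: VV[3][3]++ -> VV[3]=[0, 0, 0, 2], msg_vec=[0, 0, 0, 2]; VV[0]=max(VV[0],msg_vec) then VV[0][0]++ -> VV[0]=[2, 1, 0, 2]
Event 4: LOCAL 2: VV[2][2]++ -> VV[2]=[0, 0, 2, 1]
Event 5: LOCAL 0: VV[0][0]++ -> VV[0]=[3, 1, 0, 2]
Event 6: SEND 2->1: VV[2][2]++ -> VV[2]=[0, 0, 3, 1], msg_vec=[0, 0, 3, 1]; VV[1]=max(VV[1],msg_vec) then VV[1][1]++ -> VV[1]=[0, 2, 3, 1]
Event 3 stamp: [0, 0, 0, 2]
Event 4 stamp: [0, 0, 2, 1]
[0, 0, 0, 2] <= [0, 0, 2, 1]? False
[0, 0, 2, 1] <= [0, 0, 0, 2]? False
Relation: concurrent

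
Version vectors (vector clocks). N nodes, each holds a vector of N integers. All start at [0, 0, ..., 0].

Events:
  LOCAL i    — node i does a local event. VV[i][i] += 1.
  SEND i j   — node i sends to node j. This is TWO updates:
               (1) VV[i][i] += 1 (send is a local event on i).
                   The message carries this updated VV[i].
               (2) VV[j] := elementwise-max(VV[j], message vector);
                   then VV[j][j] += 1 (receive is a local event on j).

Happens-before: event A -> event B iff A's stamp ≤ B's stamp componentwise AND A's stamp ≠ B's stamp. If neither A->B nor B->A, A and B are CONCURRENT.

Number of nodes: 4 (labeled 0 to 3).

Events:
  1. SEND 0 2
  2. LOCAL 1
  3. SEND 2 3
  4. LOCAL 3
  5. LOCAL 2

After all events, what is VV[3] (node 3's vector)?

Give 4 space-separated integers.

Initial: VV[0]=[0, 0, 0, 0]
Initial: VV[1]=[0, 0, 0, 0]
Initial: VV[2]=[0, 0, 0, 0]
Initial: VV[3]=[0, 0, 0, 0]
Event 1: SEND 0->2: VV[0][0]++ -> VV[0]=[1, 0, 0, 0], msg_vec=[1, 0, 0, 0]; VV[2]=max(VV[2],msg_vec) then VV[2][2]++ -> VV[2]=[1, 0, 1, 0]
Event 2: LOCAL 1: VV[1][1]++ -> VV[1]=[0, 1, 0, 0]
Event 3: SEND 2->3: VV[2][2]++ -> VV[2]=[1, 0, 2, 0], msg_vec=[1, 0, 2, 0]; VV[3]=max(VV[3],msg_vec) then VV[3][3]++ -> VV[3]=[1, 0, 2, 1]
Event 4: LOCAL 3: VV[3][3]++ -> VV[3]=[1, 0, 2, 2]
Event 5: LOCAL 2: VV[2][2]++ -> VV[2]=[1, 0, 3, 0]
Final vectors: VV[0]=[1, 0, 0, 0]; VV[1]=[0, 1, 0, 0]; VV[2]=[1, 0, 3, 0]; VV[3]=[1, 0, 2, 2]

Answer: 1 0 2 2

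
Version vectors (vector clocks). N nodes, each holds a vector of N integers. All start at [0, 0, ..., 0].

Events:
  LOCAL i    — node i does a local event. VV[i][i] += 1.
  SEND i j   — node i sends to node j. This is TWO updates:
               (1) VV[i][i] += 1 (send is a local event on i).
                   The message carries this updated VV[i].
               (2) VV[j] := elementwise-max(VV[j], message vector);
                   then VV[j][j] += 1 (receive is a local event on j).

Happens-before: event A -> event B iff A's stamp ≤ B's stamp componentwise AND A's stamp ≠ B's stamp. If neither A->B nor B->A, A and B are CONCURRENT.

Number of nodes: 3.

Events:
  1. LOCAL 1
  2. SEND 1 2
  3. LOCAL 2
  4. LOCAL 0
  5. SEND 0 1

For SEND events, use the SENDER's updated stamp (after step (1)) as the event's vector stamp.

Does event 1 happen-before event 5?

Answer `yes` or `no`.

Initial: VV[0]=[0, 0, 0]
Initial: VV[1]=[0, 0, 0]
Initial: VV[2]=[0, 0, 0]
Event 1: LOCAL 1: VV[1][1]++ -> VV[1]=[0, 1, 0]
Event 2: SEND 1->2: VV[1][1]++ -> VV[1]=[0, 2, 0], msg_vec=[0, 2, 0]; VV[2]=max(VV[2],msg_vec) then VV[2][2]++ -> VV[2]=[0, 2, 1]
Event 3: LOCAL 2: VV[2][2]++ -> VV[2]=[0, 2, 2]
Event 4: LOCAL 0: VV[0][0]++ -> VV[0]=[1, 0, 0]
Event 5: SEND 0->1: VV[0][0]++ -> VV[0]=[2, 0, 0], msg_vec=[2, 0, 0]; VV[1]=max(VV[1],msg_vec) then VV[1][1]++ -> VV[1]=[2, 3, 0]
Event 1 stamp: [0, 1, 0]
Event 5 stamp: [2, 0, 0]
[0, 1, 0] <= [2, 0, 0]? False. Equal? False. Happens-before: False

Answer: no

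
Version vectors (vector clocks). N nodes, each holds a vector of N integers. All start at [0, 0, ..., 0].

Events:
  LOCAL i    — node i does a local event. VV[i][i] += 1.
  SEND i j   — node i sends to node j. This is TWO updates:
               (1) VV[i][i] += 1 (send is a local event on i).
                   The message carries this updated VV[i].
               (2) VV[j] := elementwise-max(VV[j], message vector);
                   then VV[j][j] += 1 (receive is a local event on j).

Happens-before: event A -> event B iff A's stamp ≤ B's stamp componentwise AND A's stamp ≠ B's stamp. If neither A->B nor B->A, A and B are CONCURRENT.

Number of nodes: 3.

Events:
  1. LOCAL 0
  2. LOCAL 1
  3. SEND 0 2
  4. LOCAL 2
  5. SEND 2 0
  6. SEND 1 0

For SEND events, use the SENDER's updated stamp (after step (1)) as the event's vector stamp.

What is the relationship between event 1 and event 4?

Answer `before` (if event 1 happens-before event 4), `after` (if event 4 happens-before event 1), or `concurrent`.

Initial: VV[0]=[0, 0, 0]
Initial: VV[1]=[0, 0, 0]
Initial: VV[2]=[0, 0, 0]
Event 1: LOCAL 0: VV[0][0]++ -> VV[0]=[1, 0, 0]
Event 2: LOCAL 1: VV[1][1]++ -> VV[1]=[0, 1, 0]
Event 3: SEND 0->2: VV[0][0]++ -> VV[0]=[2, 0, 0], msg_vec=[2, 0, 0]; VV[2]=max(VV[2],msg_vec) then VV[2][2]++ -> VV[2]=[2, 0, 1]
Event 4: LOCAL 2: VV[2][2]++ -> VV[2]=[2, 0, 2]
Event 5: SEND 2->0: VV[2][2]++ -> VV[2]=[2, 0, 3], msg_vec=[2, 0, 3]; VV[0]=max(VV[0],msg_vec) then VV[0][0]++ -> VV[0]=[3, 0, 3]
Event 6: SEND 1->0: VV[1][1]++ -> VV[1]=[0, 2, 0], msg_vec=[0, 2, 0]; VV[0]=max(VV[0],msg_vec) then VV[0][0]++ -> VV[0]=[4, 2, 3]
Event 1 stamp: [1, 0, 0]
Event 4 stamp: [2, 0, 2]
[1, 0, 0] <= [2, 0, 2]? True
[2, 0, 2] <= [1, 0, 0]? False
Relation: before

Answer: before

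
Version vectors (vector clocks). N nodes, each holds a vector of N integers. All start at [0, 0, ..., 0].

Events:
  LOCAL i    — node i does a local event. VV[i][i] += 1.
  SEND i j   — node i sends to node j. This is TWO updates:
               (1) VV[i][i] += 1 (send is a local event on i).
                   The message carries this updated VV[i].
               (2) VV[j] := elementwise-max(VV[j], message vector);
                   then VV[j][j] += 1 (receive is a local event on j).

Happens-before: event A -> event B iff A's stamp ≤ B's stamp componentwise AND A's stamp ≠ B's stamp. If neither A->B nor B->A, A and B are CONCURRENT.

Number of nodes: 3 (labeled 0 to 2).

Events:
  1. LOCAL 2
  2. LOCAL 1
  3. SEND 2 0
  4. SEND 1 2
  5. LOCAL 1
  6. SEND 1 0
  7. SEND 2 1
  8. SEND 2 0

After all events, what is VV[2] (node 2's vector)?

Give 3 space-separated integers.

Answer: 0 2 5

Derivation:
Initial: VV[0]=[0, 0, 0]
Initial: VV[1]=[0, 0, 0]
Initial: VV[2]=[0, 0, 0]
Event 1: LOCAL 2: VV[2][2]++ -> VV[2]=[0, 0, 1]
Event 2: LOCAL 1: VV[1][1]++ -> VV[1]=[0, 1, 0]
Event 3: SEND 2->0: VV[2][2]++ -> VV[2]=[0, 0, 2], msg_vec=[0, 0, 2]; VV[0]=max(VV[0],msg_vec) then VV[0][0]++ -> VV[0]=[1, 0, 2]
Event 4: SEND 1->2: VV[1][1]++ -> VV[1]=[0, 2, 0], msg_vec=[0, 2, 0]; VV[2]=max(VV[2],msg_vec) then VV[2][2]++ -> VV[2]=[0, 2, 3]
Event 5: LOCAL 1: VV[1][1]++ -> VV[1]=[0, 3, 0]
Event 6: SEND 1->0: VV[1][1]++ -> VV[1]=[0, 4, 0], msg_vec=[0, 4, 0]; VV[0]=max(VV[0],msg_vec) then VV[0][0]++ -> VV[0]=[2, 4, 2]
Event 7: SEND 2->1: VV[2][2]++ -> VV[2]=[0, 2, 4], msg_vec=[0, 2, 4]; VV[1]=max(VV[1],msg_vec) then VV[1][1]++ -> VV[1]=[0, 5, 4]
Event 8: SEND 2->0: VV[2][2]++ -> VV[2]=[0, 2, 5], msg_vec=[0, 2, 5]; VV[0]=max(VV[0],msg_vec) then VV[0][0]++ -> VV[0]=[3, 4, 5]
Final vectors: VV[0]=[3, 4, 5]; VV[1]=[0, 5, 4]; VV[2]=[0, 2, 5]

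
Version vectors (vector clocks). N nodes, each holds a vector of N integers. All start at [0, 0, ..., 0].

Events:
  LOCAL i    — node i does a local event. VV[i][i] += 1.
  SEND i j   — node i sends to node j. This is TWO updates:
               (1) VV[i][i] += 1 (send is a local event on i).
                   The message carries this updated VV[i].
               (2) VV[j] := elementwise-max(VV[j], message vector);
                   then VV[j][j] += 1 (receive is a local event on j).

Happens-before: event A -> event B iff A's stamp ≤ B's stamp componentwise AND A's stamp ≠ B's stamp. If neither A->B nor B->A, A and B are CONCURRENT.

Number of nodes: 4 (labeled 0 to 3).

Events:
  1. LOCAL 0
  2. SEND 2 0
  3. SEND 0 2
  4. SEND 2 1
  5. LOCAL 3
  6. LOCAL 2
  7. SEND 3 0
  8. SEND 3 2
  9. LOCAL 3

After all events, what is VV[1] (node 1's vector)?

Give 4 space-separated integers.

Initial: VV[0]=[0, 0, 0, 0]
Initial: VV[1]=[0, 0, 0, 0]
Initial: VV[2]=[0, 0, 0, 0]
Initial: VV[3]=[0, 0, 0, 0]
Event 1: LOCAL 0: VV[0][0]++ -> VV[0]=[1, 0, 0, 0]
Event 2: SEND 2->0: VV[2][2]++ -> VV[2]=[0, 0, 1, 0], msg_vec=[0, 0, 1, 0]; VV[0]=max(VV[0],msg_vec) then VV[0][0]++ -> VV[0]=[2, 0, 1, 0]
Event 3: SEND 0->2: VV[0][0]++ -> VV[0]=[3, 0, 1, 0], msg_vec=[3, 0, 1, 0]; VV[2]=max(VV[2],msg_vec) then VV[2][2]++ -> VV[2]=[3, 0, 2, 0]
Event 4: SEND 2->1: VV[2][2]++ -> VV[2]=[3, 0, 3, 0], msg_vec=[3, 0, 3, 0]; VV[1]=max(VV[1],msg_vec) then VV[1][1]++ -> VV[1]=[3, 1, 3, 0]
Event 5: LOCAL 3: VV[3][3]++ -> VV[3]=[0, 0, 0, 1]
Event 6: LOCAL 2: VV[2][2]++ -> VV[2]=[3, 0, 4, 0]
Event 7: SEND 3->0: VV[3][3]++ -> VV[3]=[0, 0, 0, 2], msg_vec=[0, 0, 0, 2]; VV[0]=max(VV[0],msg_vec) then VV[0][0]++ -> VV[0]=[4, 0, 1, 2]
Event 8: SEND 3->2: VV[3][3]++ -> VV[3]=[0, 0, 0, 3], msg_vec=[0, 0, 0, 3]; VV[2]=max(VV[2],msg_vec) then VV[2][2]++ -> VV[2]=[3, 0, 5, 3]
Event 9: LOCAL 3: VV[3][3]++ -> VV[3]=[0, 0, 0, 4]
Final vectors: VV[0]=[4, 0, 1, 2]; VV[1]=[3, 1, 3, 0]; VV[2]=[3, 0, 5, 3]; VV[3]=[0, 0, 0, 4]

Answer: 3 1 3 0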